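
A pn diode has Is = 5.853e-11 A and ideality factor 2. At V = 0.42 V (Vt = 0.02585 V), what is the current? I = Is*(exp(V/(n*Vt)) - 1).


Step 1: V/(n*Vt) = 0.42/(2*0.02585) = 8.1238
Step 2: exp(8.1238) = 3.3738e+03
Step 3: I = 5.853e-11 * (3.3738e+03 - 1) = 1.97e-07 A

1.97e-07


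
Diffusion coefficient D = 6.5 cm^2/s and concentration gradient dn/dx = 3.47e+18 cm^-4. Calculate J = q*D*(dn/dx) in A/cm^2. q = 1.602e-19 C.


Step 1: J = q * D * (dn/dx)
Step 2: J = 1.602e-19 * 6.5 * 3.47e+18
Step 3: J = 3.61e+00 A/cm^2

3.61e+00


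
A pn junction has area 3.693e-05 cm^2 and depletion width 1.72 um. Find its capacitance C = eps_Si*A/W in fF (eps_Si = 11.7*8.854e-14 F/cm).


Step 1: eps_Si = 11.7 * 8.854e-14 = 1.035918e-12 F/cm
Step 2: W in cm = 1.72 * 1e-4 = 1.72e-04 cm
Step 3: C = 1.035918e-12 * 3.693e-05 / 1.72e-04 = 2.224212e-13 F
Step 4: C = 222.42 fF

222.42


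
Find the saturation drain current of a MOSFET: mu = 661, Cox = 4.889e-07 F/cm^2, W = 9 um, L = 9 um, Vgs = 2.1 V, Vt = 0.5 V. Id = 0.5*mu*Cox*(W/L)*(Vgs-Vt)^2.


Step 1: Overdrive voltage Vov = Vgs - Vt = 2.1 - 0.5 = 1.6 V
Step 2: W/L = 9/9 = 1
Step 3: Id = 0.5 * 661 * 4.889e-07 * 1 * 1.6^2
Step 4: Id = 4.14e-04 A

4.14e-04


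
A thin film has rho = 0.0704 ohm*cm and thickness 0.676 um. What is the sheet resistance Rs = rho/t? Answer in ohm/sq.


Step 1: Convert thickness to cm: t = 0.676 um = 6.7600e-05 cm
Step 2: Rs = rho / t = 0.0704 / 6.7600e-05
Step 3: Rs = 1041.4 ohm/sq

1041.4


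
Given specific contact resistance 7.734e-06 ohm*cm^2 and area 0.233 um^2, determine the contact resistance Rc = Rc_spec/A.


Step 1: Convert area to cm^2: 0.233 um^2 = 2.3300e-09 cm^2
Step 2: Rc = Rc_spec / A = 7.734e-06 / 2.3300e-09
Step 3: Rc = 3.32e+03 ohms

3.32e+03


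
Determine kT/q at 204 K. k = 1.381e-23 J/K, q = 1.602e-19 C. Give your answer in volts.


Step 1: kT = 1.381e-23 * 204 = 2.81724e-21 J
Step 2: Vt = kT/q = 2.81724e-21 / 1.602e-19
Step 3: Vt = 0.01759 V

0.01759


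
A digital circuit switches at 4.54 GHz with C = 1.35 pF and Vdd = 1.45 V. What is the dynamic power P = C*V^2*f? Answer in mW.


Step 1: V^2 = 1.45^2 = 2.1025 V^2
Step 2: P = C*V^2*f = 1.35e-12 F * 2.1025 * 4.54e9 Hz
Step 3: P = 1.28862225e-02 W
Step 4: P = 12.886 mW

12.886


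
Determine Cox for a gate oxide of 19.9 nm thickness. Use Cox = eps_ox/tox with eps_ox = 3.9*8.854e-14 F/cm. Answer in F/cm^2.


Step 1: eps_ox = 3.9 * 8.854e-14 = 3.45306e-13 F/cm
Step 2: tox in cm = 19.9 nm * 1e-7 = 1.9900e-06 cm
Step 3: Cox = 3.45306e-13 / 1.9900e-06 = 1.74e-07 F/cm^2

1.74e-07


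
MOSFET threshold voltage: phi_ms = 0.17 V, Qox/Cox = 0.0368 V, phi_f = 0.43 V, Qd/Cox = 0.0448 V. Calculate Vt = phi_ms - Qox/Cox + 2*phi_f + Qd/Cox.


Step 1: Vt = phi_ms - Qox/Cox + 2*phi_f + Qd/Cox
Step 2: Vt = 0.17 - 0.0368 + 2*0.43 + 0.0448
Step 3: Vt = 0.17 - 0.0368 + 0.86 + 0.0448
Step 4: Vt = 1.038 V

1.038


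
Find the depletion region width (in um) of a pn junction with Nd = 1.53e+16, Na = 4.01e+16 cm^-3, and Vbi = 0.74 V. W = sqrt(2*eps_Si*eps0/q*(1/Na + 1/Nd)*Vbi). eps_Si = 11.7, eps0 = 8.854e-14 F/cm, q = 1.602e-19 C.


Step 1: 1/Na + 1/Nd = 1/4.01e+16 + 1/1.53e+16 = 9.02971e-17
Step 2: 2*eps*eps0/q = 2*11.7*8.854e-14/1.602e-19 = 1.293281e+07
Step 3: W^2 = 1.293281e+07 * 9.02971e-17 * 0.74 = 8.64168e-10
Step 4: W = sqrt(8.64168e-10) = 2.940e-05 cm = 0.294 um

0.294


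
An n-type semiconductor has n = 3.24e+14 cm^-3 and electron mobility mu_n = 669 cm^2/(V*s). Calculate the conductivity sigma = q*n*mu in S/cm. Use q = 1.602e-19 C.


Step 1: sigma = q * n * mu
Step 2: sigma = 1.602e-19 * 3.24e+14 * 669
Step 3: sigma = 3.472e-02 S/cm

3.472e-02


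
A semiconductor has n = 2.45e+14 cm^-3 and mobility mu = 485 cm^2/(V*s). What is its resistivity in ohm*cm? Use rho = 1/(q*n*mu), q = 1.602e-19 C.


Step 1: sigma = q * n * mu = 1.602e-19 * 2.45e+14 * 485 = 1.90358e-02 S/cm
Step 2: rho = 1 / sigma = 1 / 1.90358e-02 = 52.53 ohm*cm

52.53


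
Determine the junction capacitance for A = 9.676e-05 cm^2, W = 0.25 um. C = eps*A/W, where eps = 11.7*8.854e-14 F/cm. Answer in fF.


Step 1: eps_Si = 11.7 * 8.854e-14 = 1.035918e-12 F/cm
Step 2: W in cm = 0.25 * 1e-4 = 2.50e-05 cm
Step 3: C = 1.035918e-12 * 9.676e-05 / 2.50e-05 = 4.009417e-12 F
Step 4: C = 4009.42 fF

4009.42


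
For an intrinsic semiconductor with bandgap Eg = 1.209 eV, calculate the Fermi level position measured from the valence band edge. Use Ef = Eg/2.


Step 1: For an intrinsic semiconductor, the Fermi level sits at midgap.
Step 2: Ef = Eg / 2 = 1.209 / 2 = 0.6045 eV

0.6045


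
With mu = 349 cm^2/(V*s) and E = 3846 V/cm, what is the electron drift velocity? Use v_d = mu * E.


Step 1: v_d = mu * E
Step 2: v_d = 349 * 3846 = 1342254
Step 3: v_d = 1.34e+06 cm/s

1.34e+06


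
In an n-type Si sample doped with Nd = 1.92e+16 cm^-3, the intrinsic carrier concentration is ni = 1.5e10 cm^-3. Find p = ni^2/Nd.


Step 1: Since Nd >> ni, n ≈ Nd = 1.92e+16 cm^-3
Step 2: p = ni^2 / n = (1.5e10)^2 / 1.92e+16
Step 3: p = 2.25e20 / 1.92e+16 = 1.17e+04 cm^-3

1.17e+04


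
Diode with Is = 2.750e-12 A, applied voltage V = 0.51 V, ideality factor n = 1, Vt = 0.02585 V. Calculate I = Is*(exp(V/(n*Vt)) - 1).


Step 1: V/(n*Vt) = 0.51/(1*0.02585) = 19.7292
Step 2: exp(19.7292) = 3.7007e+08
Step 3: I = 2.750e-12 * (3.7007e+08 - 1) = 1.02e-03 A

1.02e-03


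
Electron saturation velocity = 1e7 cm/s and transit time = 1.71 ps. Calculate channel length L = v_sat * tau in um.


Step 1: tau in seconds = 1.71 ps * 1e-12 = 1.7100e-12 s
Step 2: L = v_sat * tau = 1e7 * 1.7100e-12 = 1.7100e-05 cm
Step 3: L in um = 1.7100e-05 * 1e4 = 0.171 um

0.171


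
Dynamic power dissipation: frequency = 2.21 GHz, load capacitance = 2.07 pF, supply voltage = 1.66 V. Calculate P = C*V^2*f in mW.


Step 1: V^2 = 1.66^2 = 2.7556 V^2
Step 2: P = C*V^2*f = 2.07e-12 F * 2.7556 * 2.21e9 Hz
Step 3: P = 1.260604332e-02 W
Step 4: P = 12.606 mW

12.606


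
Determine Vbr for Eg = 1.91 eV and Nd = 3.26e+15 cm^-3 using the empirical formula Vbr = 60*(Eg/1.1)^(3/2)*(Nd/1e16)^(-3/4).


Step 1: Eg/1.1 = 1.91/1.1 = 1.736364
Step 2: (Eg/1.1)^1.5 = 1.736364^1.5 = 2.288027
Step 3: (Nd/1e16)^(-0.75) = (0.326)^(-0.75) = 2.317858
Step 4: Vbr = 60 * 2.288027 * 2.317858 = 318.2 V

318.2


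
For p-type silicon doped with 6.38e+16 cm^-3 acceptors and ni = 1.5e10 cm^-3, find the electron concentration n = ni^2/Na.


Step 1: Majority hole concentration p ≈ Na = 6.38e+16 cm^-3
Step 2: n = ni^2 / Na = (1.5e10)^2 / 6.38e+16
Step 3: n = 3.53e+03 cm^-3

3.53e+03


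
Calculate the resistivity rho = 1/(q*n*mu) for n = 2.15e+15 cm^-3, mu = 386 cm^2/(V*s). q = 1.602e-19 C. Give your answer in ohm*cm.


Step 1: sigma = q * n * mu = 1.602e-19 * 2.15e+15 * 386 = 1.32950e-01 S/cm
Step 2: rho = 1 / sigma = 1 / 1.32950e-01 = 7.522 ohm*cm

7.522


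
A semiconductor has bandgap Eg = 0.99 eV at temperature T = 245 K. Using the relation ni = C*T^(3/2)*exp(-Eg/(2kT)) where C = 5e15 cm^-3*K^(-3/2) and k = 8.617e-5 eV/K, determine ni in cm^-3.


Step 1: Compute kT = 8.617e-5 * 245 = 0.02111165 eV
Step 2: Exponent = -Eg/(2kT) = -0.99/(2*0.02111165) = -23.44677
Step 3: T^(3/2) = 245^1.5 = 3834.86
Step 4: ni = 5e15 * 3834.86 * exp(-23.44677) = 1.26e+09 cm^-3

1.26e+09


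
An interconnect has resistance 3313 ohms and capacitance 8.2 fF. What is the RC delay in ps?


Step 1: tau = R * C
Step 2: tau = 3313 * 8.2 fF = 3313 * 8.2e-15 F
Step 3: tau = 2.71666e-11 s = 27.1666 ps

27.1666


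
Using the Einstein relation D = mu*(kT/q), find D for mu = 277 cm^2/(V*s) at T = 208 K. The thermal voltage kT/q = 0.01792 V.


Step 1: D = mu * (kT/q)
Step 2: D = 277 * 0.01792
Step 3: D = 4.96 cm^2/s

4.96


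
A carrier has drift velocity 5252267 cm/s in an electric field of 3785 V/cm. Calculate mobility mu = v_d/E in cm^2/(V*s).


Step 1: mu = v_d / E
Step 2: mu = 5252267 / 3785
Step 3: mu = 1387.65 cm^2/(V*s)

1387.65


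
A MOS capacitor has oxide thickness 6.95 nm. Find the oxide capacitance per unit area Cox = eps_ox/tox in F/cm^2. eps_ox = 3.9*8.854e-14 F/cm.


Step 1: eps_ox = 3.9 * 8.854e-14 = 3.45306e-13 F/cm
Step 2: tox in cm = 6.95 nm * 1e-7 = 6.9500e-07 cm
Step 3: Cox = 3.45306e-13 / 6.9500e-07 = 4.97e-07 F/cm^2

4.97e-07


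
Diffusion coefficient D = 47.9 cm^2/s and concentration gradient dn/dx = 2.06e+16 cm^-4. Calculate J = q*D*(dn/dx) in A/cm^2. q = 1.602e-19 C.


Step 1: J = q * D * (dn/dx)
Step 2: J = 1.602e-19 * 47.9 * 2.06e+16
Step 3: J = 1.58e-01 A/cm^2

1.58e-01


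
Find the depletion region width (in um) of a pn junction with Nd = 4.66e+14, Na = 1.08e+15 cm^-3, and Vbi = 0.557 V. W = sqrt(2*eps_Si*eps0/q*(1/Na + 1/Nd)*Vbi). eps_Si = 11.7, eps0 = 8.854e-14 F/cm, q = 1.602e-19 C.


Step 1: 1/Na + 1/Nd = 1/1.08e+15 + 1/4.66e+14 = 3.07185e-15
Step 2: 2*eps*eps0/q = 2*11.7*8.854e-14/1.602e-19 = 1.293281e+07
Step 3: W^2 = 1.293281e+07 * 3.07185e-15 * 0.557 = 2.21283e-08
Step 4: W = sqrt(2.21283e-08) = 1.488e-04 cm = 1.488 um

1.488


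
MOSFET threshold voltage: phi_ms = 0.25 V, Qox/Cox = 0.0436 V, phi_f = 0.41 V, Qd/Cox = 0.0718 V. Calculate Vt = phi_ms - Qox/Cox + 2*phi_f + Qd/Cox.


Step 1: Vt = phi_ms - Qox/Cox + 2*phi_f + Qd/Cox
Step 2: Vt = 0.25 - 0.0436 + 2*0.41 + 0.0718
Step 3: Vt = 0.25 - 0.0436 + 0.82 + 0.0718
Step 4: Vt = 1.0982 V

1.0982


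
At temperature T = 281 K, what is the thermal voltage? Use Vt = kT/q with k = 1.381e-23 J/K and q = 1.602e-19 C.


Step 1: kT = 1.381e-23 * 281 = 3.88061e-21 J
Step 2: Vt = kT/q = 3.88061e-21 / 1.602e-19
Step 3: Vt = 0.02422 V

0.02422


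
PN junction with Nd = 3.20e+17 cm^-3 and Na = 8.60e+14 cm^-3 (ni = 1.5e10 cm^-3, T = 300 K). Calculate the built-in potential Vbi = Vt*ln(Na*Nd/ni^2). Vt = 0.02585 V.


Step 1: Compute Na*Nd/ni^2 = 8.60e+14 * 3.20e+17 / (1.5e10)^2 = 1.2231e+12
Step 2: ln(1.2231e+12) = 27.8324
Step 3: Vbi = 0.02585 * 27.8324 = 0.719 V

0.719


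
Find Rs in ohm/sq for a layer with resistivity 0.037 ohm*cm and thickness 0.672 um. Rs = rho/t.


Step 1: Convert thickness to cm: t = 0.672 um = 6.7200e-05 cm
Step 2: Rs = rho / t = 0.037 / 6.7200e-05
Step 3: Rs = 550.6 ohm/sq

550.6


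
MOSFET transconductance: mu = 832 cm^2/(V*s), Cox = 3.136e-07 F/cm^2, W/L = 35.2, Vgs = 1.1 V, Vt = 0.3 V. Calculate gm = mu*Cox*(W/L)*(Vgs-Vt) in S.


Step 1: Vov = Vgs - Vt = 1.1 - 0.3 = 0.8 V
Step 2: gm = mu * Cox * (W/L) * Vov
Step 3: gm = 832 * 3.136e-07 * 35.2 * 0.8 = 7.35e-03 S

7.35e-03


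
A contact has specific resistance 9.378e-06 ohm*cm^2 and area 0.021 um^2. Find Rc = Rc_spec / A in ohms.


Step 1: Convert area to cm^2: 0.021 um^2 = 2.1000e-10 cm^2
Step 2: Rc = Rc_spec / A = 9.378e-06 / 2.1000e-10
Step 3: Rc = 4.47e+04 ohms

4.47e+04


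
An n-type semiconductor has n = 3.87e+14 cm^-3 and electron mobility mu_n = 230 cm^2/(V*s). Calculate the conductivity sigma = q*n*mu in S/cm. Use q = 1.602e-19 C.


Step 1: sigma = q * n * mu
Step 2: sigma = 1.602e-19 * 3.87e+14 * 230
Step 3: sigma = 1.426e-02 S/cm

1.426e-02


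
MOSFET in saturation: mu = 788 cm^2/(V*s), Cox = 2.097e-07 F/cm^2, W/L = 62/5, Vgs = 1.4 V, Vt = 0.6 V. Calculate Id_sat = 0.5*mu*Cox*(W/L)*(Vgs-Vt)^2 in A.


Step 1: Overdrive voltage Vov = Vgs - Vt = 1.4 - 0.6 = 0.8 V
Step 2: W/L = 62/5 = 12.4
Step 3: Id = 0.5 * 788 * 2.097e-07 * 12.4 * 0.8^2
Step 4: Id = 6.56e-04 A

6.56e-04


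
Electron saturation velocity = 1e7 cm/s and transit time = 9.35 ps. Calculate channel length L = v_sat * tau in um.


Step 1: tau in seconds = 9.35 ps * 1e-12 = 9.3500e-12 s
Step 2: L = v_sat * tau = 1e7 * 9.3500e-12 = 9.3500e-05 cm
Step 3: L in um = 9.3500e-05 * 1e4 = 0.935 um

0.935


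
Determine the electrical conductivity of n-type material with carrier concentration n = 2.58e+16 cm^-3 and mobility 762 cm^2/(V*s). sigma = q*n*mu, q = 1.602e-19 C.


Step 1: sigma = q * n * mu
Step 2: sigma = 1.602e-19 * 2.58e+16 * 762
Step 3: sigma = 3.149e+00 S/cm

3.149e+00


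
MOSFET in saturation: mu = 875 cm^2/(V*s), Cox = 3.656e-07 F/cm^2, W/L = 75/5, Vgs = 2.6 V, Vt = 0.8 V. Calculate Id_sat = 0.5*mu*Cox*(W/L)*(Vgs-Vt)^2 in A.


Step 1: Overdrive voltage Vov = Vgs - Vt = 2.6 - 0.8 = 1.8 V
Step 2: W/L = 75/5 = 15
Step 3: Id = 0.5 * 875 * 3.656e-07 * 15 * 1.8^2
Step 4: Id = 7.77e-03 A

7.77e-03


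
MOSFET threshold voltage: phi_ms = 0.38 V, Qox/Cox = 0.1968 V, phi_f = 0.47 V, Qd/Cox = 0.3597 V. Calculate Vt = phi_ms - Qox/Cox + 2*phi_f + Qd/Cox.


Step 1: Vt = phi_ms - Qox/Cox + 2*phi_f + Qd/Cox
Step 2: Vt = 0.38 - 0.1968 + 2*0.47 + 0.3597
Step 3: Vt = 0.38 - 0.1968 + 0.94 + 0.3597
Step 4: Vt = 1.4829 V

1.4829


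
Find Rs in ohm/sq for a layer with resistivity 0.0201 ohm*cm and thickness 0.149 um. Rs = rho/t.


Step 1: Convert thickness to cm: t = 0.149 um = 1.4900e-05 cm
Step 2: Rs = rho / t = 0.0201 / 1.4900e-05
Step 3: Rs = 1349.0 ohm/sq

1349.0


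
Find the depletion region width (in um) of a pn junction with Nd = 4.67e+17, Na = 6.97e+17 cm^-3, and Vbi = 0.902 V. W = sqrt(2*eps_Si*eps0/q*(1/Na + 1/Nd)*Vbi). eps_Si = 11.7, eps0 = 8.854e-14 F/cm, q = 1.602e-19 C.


Step 1: 1/Na + 1/Nd = 1/6.97e+17 + 1/4.67e+17 = 3.57605e-18
Step 2: 2*eps*eps0/q = 2*11.7*8.854e-14/1.602e-19 = 1.293281e+07
Step 3: W^2 = 1.293281e+07 * 3.57605e-18 * 0.902 = 4.17160e-11
Step 4: W = sqrt(4.17160e-11) = 6.459e-06 cm = 0.06459 um

0.06459


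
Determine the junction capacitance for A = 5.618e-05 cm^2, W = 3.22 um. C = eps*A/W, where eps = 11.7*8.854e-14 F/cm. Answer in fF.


Step 1: eps_Si = 11.7 * 8.854e-14 = 1.035918e-12 F/cm
Step 2: W in cm = 3.22 * 1e-4 = 3.22e-04 cm
Step 3: C = 1.035918e-12 * 5.618e-05 / 3.22e-04 = 1.807387e-13 F
Step 4: C = 180.74 fF

180.74


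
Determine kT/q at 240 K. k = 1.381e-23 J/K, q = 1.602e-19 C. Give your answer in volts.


Step 1: kT = 1.381e-23 * 240 = 3.3144e-21 J
Step 2: Vt = kT/q = 3.3144e-21 / 1.602e-19
Step 3: Vt = 0.02069 V

0.02069


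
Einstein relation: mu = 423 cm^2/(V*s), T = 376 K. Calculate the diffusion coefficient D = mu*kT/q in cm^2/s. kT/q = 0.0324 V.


Step 1: D = mu * (kT/q)
Step 2: D = 423 * 0.0324
Step 3: D = 13.71 cm^2/s

13.71


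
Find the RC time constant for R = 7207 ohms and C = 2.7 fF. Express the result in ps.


Step 1: tau = R * C
Step 2: tau = 7207 * 2.7 fF = 7207 * 2.7e-15 F
Step 3: tau = 1.94589e-11 s = 19.4589 ps

19.4589


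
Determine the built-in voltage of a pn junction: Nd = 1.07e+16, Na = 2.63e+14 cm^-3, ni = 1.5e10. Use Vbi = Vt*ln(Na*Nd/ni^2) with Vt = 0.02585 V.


Step 1: Compute Na*Nd/ni^2 = 2.63e+14 * 1.07e+16 / (1.5e10)^2 = 1.2507e+10
Step 2: ln(1.2507e+10) = 23.2496
Step 3: Vbi = 0.02585 * 23.2496 = 0.601 V

0.601


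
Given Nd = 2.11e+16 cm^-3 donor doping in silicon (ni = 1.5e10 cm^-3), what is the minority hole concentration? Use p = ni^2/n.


Step 1: Since Nd >> ni, n ≈ Nd = 2.11e+16 cm^-3
Step 2: p = ni^2 / n = (1.5e10)^2 / 2.11e+16
Step 3: p = 2.25e20 / 2.11e+16 = 1.07e+04 cm^-3

1.07e+04


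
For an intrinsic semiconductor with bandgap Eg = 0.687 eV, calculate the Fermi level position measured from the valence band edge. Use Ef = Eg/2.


Step 1: For an intrinsic semiconductor, the Fermi level sits at midgap.
Step 2: Ef = Eg / 2 = 0.687 / 2 = 0.3435 eV

0.3435


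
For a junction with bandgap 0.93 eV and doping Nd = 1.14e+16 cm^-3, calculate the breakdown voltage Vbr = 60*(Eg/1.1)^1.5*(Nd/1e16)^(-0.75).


Step 1: Eg/1.1 = 0.93/1.1 = 0.845455
Step 2: (Eg/1.1)^1.5 = 0.845455^1.5 = 0.777384
Step 3: (Nd/1e16)^(-0.75) = (1.14)^(-0.75) = 0.906403
Step 4: Vbr = 60 * 0.777384 * 0.906403 = 42.3 V

42.3


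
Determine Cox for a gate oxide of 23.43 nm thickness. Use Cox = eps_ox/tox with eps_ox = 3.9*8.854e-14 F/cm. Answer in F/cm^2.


Step 1: eps_ox = 3.9 * 8.854e-14 = 3.45306e-13 F/cm
Step 2: tox in cm = 23.43 nm * 1e-7 = 2.3430e-06 cm
Step 3: Cox = 3.45306e-13 / 2.3430e-06 = 1.47e-07 F/cm^2

1.47e-07


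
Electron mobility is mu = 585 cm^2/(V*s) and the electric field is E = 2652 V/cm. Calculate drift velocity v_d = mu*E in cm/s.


Step 1: v_d = mu * E
Step 2: v_d = 585 * 2652 = 1551420
Step 3: v_d = 1.55e+06 cm/s

1.55e+06


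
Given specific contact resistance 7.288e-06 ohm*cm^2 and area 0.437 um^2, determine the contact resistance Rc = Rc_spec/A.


Step 1: Convert area to cm^2: 0.437 um^2 = 4.3700e-09 cm^2
Step 2: Rc = Rc_spec / A = 7.288e-06 / 4.3700e-09
Step 3: Rc = 1.67e+03 ohms

1.67e+03


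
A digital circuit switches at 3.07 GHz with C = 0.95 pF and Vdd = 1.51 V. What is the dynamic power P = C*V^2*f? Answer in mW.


Step 1: V^2 = 1.51^2 = 2.2801 V^2
Step 2: P = C*V^2*f = 0.95e-12 F * 2.2801 * 3.07e9 Hz
Step 3: P = 6.64991165e-03 W
Step 4: P = 6.65 mW

6.65


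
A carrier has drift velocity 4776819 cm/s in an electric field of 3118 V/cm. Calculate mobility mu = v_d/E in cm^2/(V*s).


Step 1: mu = v_d / E
Step 2: mu = 4776819 / 3118
Step 3: mu = 1532.01 cm^2/(V*s)

1532.01


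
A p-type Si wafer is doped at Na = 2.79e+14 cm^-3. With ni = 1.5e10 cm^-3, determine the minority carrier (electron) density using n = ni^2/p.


Step 1: Majority hole concentration p ≈ Na = 2.79e+14 cm^-3
Step 2: n = ni^2 / Na = (1.5e10)^2 / 2.79e+14
Step 3: n = 8.06e+05 cm^-3

8.06e+05


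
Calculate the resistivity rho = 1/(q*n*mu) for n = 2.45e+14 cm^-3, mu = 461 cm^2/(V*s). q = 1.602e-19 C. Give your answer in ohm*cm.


Step 1: sigma = q * n * mu = 1.602e-19 * 2.45e+14 * 461 = 1.80938e-02 S/cm
Step 2: rho = 1 / sigma = 1 / 1.80938e-02 = 55.27 ohm*cm

55.27


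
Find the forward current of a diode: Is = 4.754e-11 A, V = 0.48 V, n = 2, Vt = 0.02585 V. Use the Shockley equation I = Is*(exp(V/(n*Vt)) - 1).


Step 1: V/(n*Vt) = 0.48/(2*0.02585) = 9.2843
Step 2: exp(9.2843) = 1.0768e+04
Step 3: I = 4.754e-11 * (1.0768e+04 - 1) = 5.12e-07 A

5.12e-07


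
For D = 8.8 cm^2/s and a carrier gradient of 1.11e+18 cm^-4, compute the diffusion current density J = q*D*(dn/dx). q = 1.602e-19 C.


Step 1: J = q * D * (dn/dx)
Step 2: J = 1.602e-19 * 8.8 * 1.11e+18
Step 3: J = 1.56e+00 A/cm^2

1.56e+00


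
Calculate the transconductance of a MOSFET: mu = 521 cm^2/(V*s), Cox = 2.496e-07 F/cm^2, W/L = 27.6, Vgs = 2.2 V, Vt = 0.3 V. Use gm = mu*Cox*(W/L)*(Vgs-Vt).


Step 1: Vov = Vgs - Vt = 2.2 - 0.3 = 1.9 V
Step 2: gm = mu * Cox * (W/L) * Vov
Step 3: gm = 521 * 2.496e-07 * 27.6 * 1.9 = 6.82e-03 S

6.82e-03


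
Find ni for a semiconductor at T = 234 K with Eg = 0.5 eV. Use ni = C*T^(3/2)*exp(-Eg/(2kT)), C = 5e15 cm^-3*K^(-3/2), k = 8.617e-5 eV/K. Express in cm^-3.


Step 1: Compute kT = 8.617e-5 * 234 = 0.02016378 eV
Step 2: Exponent = -Eg/(2kT) = -0.5/(2*0.02016378) = -12.39847
Step 3: T^(3/2) = 234^1.5 = 3579.51
Step 4: ni = 5e15 * 3579.51 * exp(-12.39847) = 7.38e+13 cm^-3

7.38e+13


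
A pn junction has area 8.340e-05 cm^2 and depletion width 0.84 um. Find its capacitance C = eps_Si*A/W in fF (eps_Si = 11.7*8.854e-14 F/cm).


Step 1: eps_Si = 11.7 * 8.854e-14 = 1.035918e-12 F/cm
Step 2: W in cm = 0.84 * 1e-4 = 8.40e-05 cm
Step 3: C = 1.035918e-12 * 8.340e-05 / 8.40e-05 = 1.028519e-12 F
Step 4: C = 1028.52 fF

1028.52


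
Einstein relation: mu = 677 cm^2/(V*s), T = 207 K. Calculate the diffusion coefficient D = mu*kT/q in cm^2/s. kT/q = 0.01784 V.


Step 1: D = mu * (kT/q)
Step 2: D = 677 * 0.01784
Step 3: D = 12.08 cm^2/s

12.08


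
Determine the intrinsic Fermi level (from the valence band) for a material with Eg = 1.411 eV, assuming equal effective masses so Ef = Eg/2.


Step 1: For an intrinsic semiconductor, the Fermi level sits at midgap.
Step 2: Ef = Eg / 2 = 1.411 / 2 = 0.7055 eV

0.7055


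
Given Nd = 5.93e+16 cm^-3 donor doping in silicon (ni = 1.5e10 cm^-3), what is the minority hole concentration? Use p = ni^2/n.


Step 1: Since Nd >> ni, n ≈ Nd = 5.93e+16 cm^-3
Step 2: p = ni^2 / n = (1.5e10)^2 / 5.93e+16
Step 3: p = 2.25e20 / 5.93e+16 = 3.79e+03 cm^-3

3.79e+03


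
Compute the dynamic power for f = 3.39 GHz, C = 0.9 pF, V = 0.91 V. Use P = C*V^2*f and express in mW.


Step 1: V^2 = 0.91^2 = 0.8281 V^2
Step 2: P = C*V^2*f = 0.9e-12 F * 0.8281 * 3.39e9 Hz
Step 3: P = 2.5265331e-03 W
Step 4: P = 2.527 mW

2.527


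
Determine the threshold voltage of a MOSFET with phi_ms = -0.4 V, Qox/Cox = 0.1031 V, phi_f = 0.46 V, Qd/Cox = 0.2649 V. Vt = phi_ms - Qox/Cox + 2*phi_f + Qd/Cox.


Step 1: Vt = phi_ms - Qox/Cox + 2*phi_f + Qd/Cox
Step 2: Vt = -0.4 - 0.1031 + 2*0.46 + 0.2649
Step 3: Vt = -0.4 - 0.1031 + 0.92 + 0.2649
Step 4: Vt = 0.6818 V

0.6818


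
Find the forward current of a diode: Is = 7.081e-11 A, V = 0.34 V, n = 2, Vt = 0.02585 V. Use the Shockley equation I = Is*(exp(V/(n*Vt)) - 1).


Step 1: V/(n*Vt) = 0.34/(2*0.02585) = 6.5764
Step 2: exp(6.5764) = 7.1795e+02
Step 3: I = 7.081e-11 * (7.1795e+02 - 1) = 5.08e-08 A

5.08e-08


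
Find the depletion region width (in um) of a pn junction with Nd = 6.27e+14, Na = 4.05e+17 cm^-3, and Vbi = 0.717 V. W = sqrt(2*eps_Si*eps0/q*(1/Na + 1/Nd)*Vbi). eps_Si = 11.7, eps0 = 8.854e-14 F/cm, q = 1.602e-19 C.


Step 1: 1/Na + 1/Nd = 1/4.05e+17 + 1/6.27e+14 = 1.59737e-15
Step 2: 2*eps*eps0/q = 2*11.7*8.854e-14/1.602e-19 = 1.293281e+07
Step 3: W^2 = 1.293281e+07 * 1.59737e-15 * 0.717 = 1.48121e-08
Step 4: W = sqrt(1.48121e-08) = 1.217e-04 cm = 1.217 um

1.217


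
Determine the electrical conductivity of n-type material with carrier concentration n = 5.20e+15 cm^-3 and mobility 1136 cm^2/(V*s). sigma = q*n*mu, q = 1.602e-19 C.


Step 1: sigma = q * n * mu
Step 2: sigma = 1.602e-19 * 5.20e+15 * 1136
Step 3: sigma = 9.463e-01 S/cm

9.463e-01


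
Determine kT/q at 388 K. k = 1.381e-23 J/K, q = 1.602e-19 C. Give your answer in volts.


Step 1: kT = 1.381e-23 * 388 = 5.35828e-21 J
Step 2: Vt = kT/q = 5.35828e-21 / 1.602e-19
Step 3: Vt = 0.03345 V

0.03345


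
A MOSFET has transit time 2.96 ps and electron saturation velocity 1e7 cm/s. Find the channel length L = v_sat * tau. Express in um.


Step 1: tau in seconds = 2.96 ps * 1e-12 = 2.9600e-12 s
Step 2: L = v_sat * tau = 1e7 * 2.9600e-12 = 2.9600e-05 cm
Step 3: L in um = 2.9600e-05 * 1e4 = 0.296 um

0.296


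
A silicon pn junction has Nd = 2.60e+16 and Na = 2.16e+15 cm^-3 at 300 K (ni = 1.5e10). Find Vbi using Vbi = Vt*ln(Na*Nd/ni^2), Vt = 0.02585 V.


Step 1: Compute Na*Nd/ni^2 = 2.16e+15 * 2.60e+16 / (1.5e10)^2 = 2.4960e+11
Step 2: ln(2.4960e+11) = 26.2431
Step 3: Vbi = 0.02585 * 26.2431 = 0.678 V

0.678


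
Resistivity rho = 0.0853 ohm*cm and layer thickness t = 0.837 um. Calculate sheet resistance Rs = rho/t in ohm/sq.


Step 1: Convert thickness to cm: t = 0.837 um = 8.3700e-05 cm
Step 2: Rs = rho / t = 0.0853 / 8.3700e-05
Step 3: Rs = 1019.1 ohm/sq

1019.1


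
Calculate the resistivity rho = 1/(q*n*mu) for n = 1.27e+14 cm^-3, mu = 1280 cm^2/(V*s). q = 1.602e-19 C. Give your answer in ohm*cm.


Step 1: sigma = q * n * mu = 1.602e-19 * 1.27e+14 * 1280 = 2.60421e-02 S/cm
Step 2: rho = 1 / sigma = 1 / 2.60421e-02 = 38.4 ohm*cm

38.4


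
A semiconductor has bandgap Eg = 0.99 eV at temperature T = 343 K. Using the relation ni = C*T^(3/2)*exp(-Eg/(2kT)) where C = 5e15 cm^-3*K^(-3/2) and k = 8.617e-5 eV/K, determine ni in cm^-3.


Step 1: Compute kT = 8.617e-5 * 343 = 0.02955631 eV
Step 2: Exponent = -Eg/(2kT) = -0.99/(2*0.02955631) = -16.74769
Step 3: T^(3/2) = 343^1.5 = 6352.45
Step 4: ni = 5e15 * 6352.45 * exp(-16.74769) = 1.69e+12 cm^-3

1.69e+12


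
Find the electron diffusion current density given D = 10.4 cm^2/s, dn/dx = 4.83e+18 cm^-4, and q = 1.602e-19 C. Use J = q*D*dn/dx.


Step 1: J = q * D * (dn/dx)
Step 2: J = 1.602e-19 * 10.4 * 4.83e+18
Step 3: J = 8.05e+00 A/cm^2

8.05e+00


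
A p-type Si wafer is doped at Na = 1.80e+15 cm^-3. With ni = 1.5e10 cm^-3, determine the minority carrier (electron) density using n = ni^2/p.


Step 1: Majority hole concentration p ≈ Na = 1.80e+15 cm^-3
Step 2: n = ni^2 / Na = (1.5e10)^2 / 1.80e+15
Step 3: n = 1.25e+05 cm^-3

1.25e+05


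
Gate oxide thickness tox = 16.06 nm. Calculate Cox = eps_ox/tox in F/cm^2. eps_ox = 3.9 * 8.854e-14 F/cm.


Step 1: eps_ox = 3.9 * 8.854e-14 = 3.45306e-13 F/cm
Step 2: tox in cm = 16.06 nm * 1e-7 = 1.6060e-06 cm
Step 3: Cox = 3.45306e-13 / 1.6060e-06 = 2.15e-07 F/cm^2

2.15e-07


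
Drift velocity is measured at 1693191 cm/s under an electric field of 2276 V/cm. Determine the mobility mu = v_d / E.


Step 1: mu = v_d / E
Step 2: mu = 1693191 / 2276
Step 3: mu = 743.93 cm^2/(V*s)

743.93


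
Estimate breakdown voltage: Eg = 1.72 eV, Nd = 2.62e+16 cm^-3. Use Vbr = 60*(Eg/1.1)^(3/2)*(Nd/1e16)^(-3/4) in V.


Step 1: Eg/1.1 = 1.72/1.1 = 1.563636
Step 2: (Eg/1.1)^1.5 = 1.563636^1.5 = 1.955255
Step 3: (Nd/1e16)^(-0.75) = (2.62)^(-0.75) = 0.485595
Step 4: Vbr = 60 * 1.955255 * 0.485595 = 57.0 V

57.0


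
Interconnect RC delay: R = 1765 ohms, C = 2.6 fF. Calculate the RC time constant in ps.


Step 1: tau = R * C
Step 2: tau = 1765 * 2.6 fF = 1765 * 2.6e-15 F
Step 3: tau = 4.589e-12 s = 4.589 ps

4.589


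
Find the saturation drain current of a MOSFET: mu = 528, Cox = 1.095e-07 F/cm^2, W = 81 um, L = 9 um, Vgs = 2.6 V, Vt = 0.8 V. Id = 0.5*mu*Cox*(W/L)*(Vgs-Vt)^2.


Step 1: Overdrive voltage Vov = Vgs - Vt = 2.6 - 0.8 = 1.8 V
Step 2: W/L = 81/9 = 9
Step 3: Id = 0.5 * 528 * 1.095e-07 * 9 * 1.8^2
Step 4: Id = 8.43e-04 A

8.43e-04


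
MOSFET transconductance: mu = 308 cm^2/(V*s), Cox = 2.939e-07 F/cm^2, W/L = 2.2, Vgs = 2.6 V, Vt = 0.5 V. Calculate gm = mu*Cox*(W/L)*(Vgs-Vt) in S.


Step 1: Vov = Vgs - Vt = 2.6 - 0.5 = 2.1 V
Step 2: gm = mu * Cox * (W/L) * Vov
Step 3: gm = 308 * 2.939e-07 * 2.2 * 2.1 = 4.18e-04 S

4.18e-04


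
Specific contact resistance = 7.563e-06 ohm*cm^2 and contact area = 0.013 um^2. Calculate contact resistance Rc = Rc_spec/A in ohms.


Step 1: Convert area to cm^2: 0.013 um^2 = 1.3000e-10 cm^2
Step 2: Rc = Rc_spec / A = 7.563e-06 / 1.3000e-10
Step 3: Rc = 5.82e+04 ohms

5.82e+04


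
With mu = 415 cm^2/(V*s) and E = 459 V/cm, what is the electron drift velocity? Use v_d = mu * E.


Step 1: v_d = mu * E
Step 2: v_d = 415 * 459 = 190485
Step 3: v_d = 1.90e+05 cm/s

1.90e+05


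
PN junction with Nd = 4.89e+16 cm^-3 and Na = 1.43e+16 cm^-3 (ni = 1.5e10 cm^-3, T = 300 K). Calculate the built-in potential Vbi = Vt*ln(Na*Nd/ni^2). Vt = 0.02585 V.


Step 1: Compute Na*Nd/ni^2 = 1.43e+16 * 4.89e+16 / (1.5e10)^2 = 3.1079e+12
Step 2: ln(3.1079e+12) = 28.7650
Step 3: Vbi = 0.02585 * 28.7650 = 0.744 V

0.744


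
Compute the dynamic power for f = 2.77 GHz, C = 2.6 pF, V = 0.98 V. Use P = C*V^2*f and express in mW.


Step 1: V^2 = 0.98^2 = 0.9604 V^2
Step 2: P = C*V^2*f = 2.6e-12 F * 0.9604 * 2.77e9 Hz
Step 3: P = 6.9168008e-03 W
Step 4: P = 6.917 mW

6.917


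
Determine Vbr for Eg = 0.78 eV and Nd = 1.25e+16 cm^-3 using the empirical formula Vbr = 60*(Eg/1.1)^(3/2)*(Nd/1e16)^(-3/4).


Step 1: Eg/1.1 = 0.78/1.1 = 0.709091
Step 2: (Eg/1.1)^1.5 = 0.709091^1.5 = 0.597108
Step 3: (Nd/1e16)^(-0.75) = (1.25)^(-0.75) = 0.845897
Step 4: Vbr = 60 * 0.597108 * 0.845897 = 30.3 V

30.3


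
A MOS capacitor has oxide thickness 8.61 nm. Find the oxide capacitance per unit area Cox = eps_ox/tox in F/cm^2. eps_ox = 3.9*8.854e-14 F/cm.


Step 1: eps_ox = 3.9 * 8.854e-14 = 3.45306e-13 F/cm
Step 2: tox in cm = 8.61 nm * 1e-7 = 8.6100e-07 cm
Step 3: Cox = 3.45306e-13 / 8.6100e-07 = 4.01e-07 F/cm^2

4.01e-07


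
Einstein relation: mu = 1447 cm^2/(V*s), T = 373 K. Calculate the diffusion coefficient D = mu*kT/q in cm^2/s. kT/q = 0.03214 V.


Step 1: D = mu * (kT/q)
Step 2: D = 1447 * 0.03214
Step 3: D = 46.51 cm^2/s

46.51


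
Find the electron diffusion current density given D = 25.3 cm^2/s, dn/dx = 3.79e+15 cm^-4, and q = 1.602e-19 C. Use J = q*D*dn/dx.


Step 1: J = q * D * (dn/dx)
Step 2: J = 1.602e-19 * 25.3 * 3.79e+15
Step 3: J = 1.54e-02 A/cm^2

1.54e-02


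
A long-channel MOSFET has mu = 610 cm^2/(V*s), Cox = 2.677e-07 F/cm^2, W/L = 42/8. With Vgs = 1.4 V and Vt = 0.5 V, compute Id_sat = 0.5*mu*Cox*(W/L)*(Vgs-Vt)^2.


Step 1: Overdrive voltage Vov = Vgs - Vt = 1.4 - 0.5 = 0.9 V
Step 2: W/L = 42/8 = 5.25
Step 3: Id = 0.5 * 610 * 2.677e-07 * 5.25 * 0.9^2
Step 4: Id = 3.47e-04 A

3.47e-04


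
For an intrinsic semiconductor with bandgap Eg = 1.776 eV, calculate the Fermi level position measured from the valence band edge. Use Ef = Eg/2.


Step 1: For an intrinsic semiconductor, the Fermi level sits at midgap.
Step 2: Ef = Eg / 2 = 1.776 / 2 = 0.888 eV

0.888


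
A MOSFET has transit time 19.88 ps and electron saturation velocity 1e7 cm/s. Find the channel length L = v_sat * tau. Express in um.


Step 1: tau in seconds = 19.88 ps * 1e-12 = 1.9880e-11 s
Step 2: L = v_sat * tau = 1e7 * 1.9880e-11 = 1.9880e-04 cm
Step 3: L in um = 1.9880e-04 * 1e4 = 1.988 um

1.988


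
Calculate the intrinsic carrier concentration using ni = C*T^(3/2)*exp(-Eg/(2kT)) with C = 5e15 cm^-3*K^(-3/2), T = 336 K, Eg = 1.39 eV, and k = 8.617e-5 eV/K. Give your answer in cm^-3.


Step 1: Compute kT = 8.617e-5 * 336 = 0.02895312 eV
Step 2: Exponent = -Eg/(2kT) = -1.39/(2*0.02895312) = -24.00432
Step 3: T^(3/2) = 336^1.5 = 6158.98
Step 4: ni = 5e15 * 6158.98 * exp(-24.00432) = 1.16e+09 cm^-3

1.16e+09


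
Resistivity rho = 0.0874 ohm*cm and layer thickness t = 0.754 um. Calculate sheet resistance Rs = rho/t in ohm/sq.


Step 1: Convert thickness to cm: t = 0.754 um = 7.5400e-05 cm
Step 2: Rs = rho / t = 0.0874 / 7.5400e-05
Step 3: Rs = 1159.2 ohm/sq

1159.2


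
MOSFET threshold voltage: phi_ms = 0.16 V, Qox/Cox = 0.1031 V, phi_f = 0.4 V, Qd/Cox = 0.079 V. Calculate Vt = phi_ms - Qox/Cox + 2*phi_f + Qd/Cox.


Step 1: Vt = phi_ms - Qox/Cox + 2*phi_f + Qd/Cox
Step 2: Vt = 0.16 - 0.1031 + 2*0.4 + 0.079
Step 3: Vt = 0.16 - 0.1031 + 0.8 + 0.079
Step 4: Vt = 0.9359 V

0.9359


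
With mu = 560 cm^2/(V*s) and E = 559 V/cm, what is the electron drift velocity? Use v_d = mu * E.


Step 1: v_d = mu * E
Step 2: v_d = 560 * 559 = 313040
Step 3: v_d = 3.13e+05 cm/s

3.13e+05


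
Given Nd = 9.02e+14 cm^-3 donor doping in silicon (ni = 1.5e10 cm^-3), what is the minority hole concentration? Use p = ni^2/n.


Step 1: Since Nd >> ni, n ≈ Nd = 9.02e+14 cm^-3
Step 2: p = ni^2 / n = (1.5e10)^2 / 9.02e+14
Step 3: p = 2.25e20 / 9.02e+14 = 2.49e+05 cm^-3

2.49e+05


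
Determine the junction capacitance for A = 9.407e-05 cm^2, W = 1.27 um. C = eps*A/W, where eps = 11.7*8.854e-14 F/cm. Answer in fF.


Step 1: eps_Si = 11.7 * 8.854e-14 = 1.035918e-12 F/cm
Step 2: W in cm = 1.27 * 1e-4 = 1.27e-04 cm
Step 3: C = 1.035918e-12 * 9.407e-05 / 1.27e-04 = 7.673134e-13 F
Step 4: C = 767.31 fF

767.31


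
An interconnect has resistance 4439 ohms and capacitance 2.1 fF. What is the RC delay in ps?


Step 1: tau = R * C
Step 2: tau = 4439 * 2.1 fF = 4439 * 2.1e-15 F
Step 3: tau = 9.3219e-12 s = 9.3219 ps

9.3219


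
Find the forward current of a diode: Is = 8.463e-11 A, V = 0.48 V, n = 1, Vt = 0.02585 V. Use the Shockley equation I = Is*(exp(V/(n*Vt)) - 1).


Step 1: V/(n*Vt) = 0.48/(1*0.02585) = 18.5687
Step 2: exp(18.5687) = 1.1595e+08
Step 3: I = 8.463e-11 * (1.1595e+08 - 1) = 9.81e-03 A

9.81e-03


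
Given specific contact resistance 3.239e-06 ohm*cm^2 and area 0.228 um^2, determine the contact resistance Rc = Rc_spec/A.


Step 1: Convert area to cm^2: 0.228 um^2 = 2.2800e-09 cm^2
Step 2: Rc = Rc_spec / A = 3.239e-06 / 2.2800e-09
Step 3: Rc = 1.42e+03 ohms

1.42e+03


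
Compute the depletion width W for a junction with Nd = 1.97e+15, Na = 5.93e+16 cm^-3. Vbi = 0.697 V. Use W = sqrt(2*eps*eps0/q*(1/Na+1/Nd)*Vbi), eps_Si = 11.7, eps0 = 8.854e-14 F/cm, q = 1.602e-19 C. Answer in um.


Step 1: 1/Na + 1/Nd = 1/5.93e+16 + 1/1.97e+15 = 5.24478e-16
Step 2: 2*eps*eps0/q = 2*11.7*8.854e-14/1.602e-19 = 1.293281e+07
Step 3: W^2 = 1.293281e+07 * 5.24478e-16 * 0.697 = 4.72773e-09
Step 4: W = sqrt(4.72773e-09) = 6.876e-05 cm = 0.6876 um

0.6876


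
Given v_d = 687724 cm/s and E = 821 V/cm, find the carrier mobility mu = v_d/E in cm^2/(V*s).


Step 1: mu = v_d / E
Step 2: mu = 687724 / 821
Step 3: mu = 837.67 cm^2/(V*s)

837.67


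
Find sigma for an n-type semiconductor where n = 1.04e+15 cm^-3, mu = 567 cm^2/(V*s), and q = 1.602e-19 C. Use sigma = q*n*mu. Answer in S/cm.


Step 1: sigma = q * n * mu
Step 2: sigma = 1.602e-19 * 1.04e+15 * 567
Step 3: sigma = 9.447e-02 S/cm

9.447e-02


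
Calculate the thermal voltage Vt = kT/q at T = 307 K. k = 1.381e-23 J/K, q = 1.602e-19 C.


Step 1: kT = 1.381e-23 * 307 = 4.23967e-21 J
Step 2: Vt = kT/q = 4.23967e-21 / 1.602e-19
Step 3: Vt = 0.02646 V

0.02646


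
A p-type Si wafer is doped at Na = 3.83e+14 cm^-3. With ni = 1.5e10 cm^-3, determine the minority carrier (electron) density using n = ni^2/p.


Step 1: Majority hole concentration p ≈ Na = 3.83e+14 cm^-3
Step 2: n = ni^2 / Na = (1.5e10)^2 / 3.83e+14
Step 3: n = 5.87e+05 cm^-3

5.87e+05


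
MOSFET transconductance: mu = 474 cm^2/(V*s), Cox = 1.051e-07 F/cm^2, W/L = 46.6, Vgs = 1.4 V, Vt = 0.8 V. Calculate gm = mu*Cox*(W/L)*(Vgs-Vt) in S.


Step 1: Vov = Vgs - Vt = 1.4 - 0.8 = 0.6 V
Step 2: gm = mu * Cox * (W/L) * Vov
Step 3: gm = 474 * 1.051e-07 * 46.6 * 0.6 = 1.39e-03 S

1.39e-03


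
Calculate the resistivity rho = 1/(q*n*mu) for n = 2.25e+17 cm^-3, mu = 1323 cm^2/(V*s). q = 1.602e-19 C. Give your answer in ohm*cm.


Step 1: sigma = q * n * mu = 1.602e-19 * 2.25e+17 * 1323 = 4.76875e+01 S/cm
Step 2: rho = 1 / sigma = 1 / 4.76875e+01 = 0.02097 ohm*cm

0.02097


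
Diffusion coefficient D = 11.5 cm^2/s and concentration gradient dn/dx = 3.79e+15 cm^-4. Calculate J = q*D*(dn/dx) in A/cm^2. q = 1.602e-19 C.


Step 1: J = q * D * (dn/dx)
Step 2: J = 1.602e-19 * 11.5 * 3.79e+15
Step 3: J = 6.98e-03 A/cm^2

6.98e-03


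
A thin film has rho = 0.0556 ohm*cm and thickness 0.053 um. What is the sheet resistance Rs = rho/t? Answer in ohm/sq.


Step 1: Convert thickness to cm: t = 0.053 um = 5.3000e-06 cm
Step 2: Rs = rho / t = 0.0556 / 5.3000e-06
Step 3: Rs = 10490.6 ohm/sq

10490.6


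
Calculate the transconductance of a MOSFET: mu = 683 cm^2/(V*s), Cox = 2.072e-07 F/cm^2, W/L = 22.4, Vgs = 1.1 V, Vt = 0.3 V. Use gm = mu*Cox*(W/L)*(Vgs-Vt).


Step 1: Vov = Vgs - Vt = 1.1 - 0.3 = 0.8 V
Step 2: gm = mu * Cox * (W/L) * Vov
Step 3: gm = 683 * 2.072e-07 * 22.4 * 0.8 = 2.54e-03 S

2.54e-03


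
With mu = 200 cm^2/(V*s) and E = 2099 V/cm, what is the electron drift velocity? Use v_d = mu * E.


Step 1: v_d = mu * E
Step 2: v_d = 200 * 2099 = 419800
Step 3: v_d = 4.20e+05 cm/s

4.20e+05


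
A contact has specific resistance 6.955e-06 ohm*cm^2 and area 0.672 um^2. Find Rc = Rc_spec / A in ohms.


Step 1: Convert area to cm^2: 0.672 um^2 = 6.7200e-09 cm^2
Step 2: Rc = Rc_spec / A = 6.955e-06 / 6.7200e-09
Step 3: Rc = 1.03e+03 ohms

1.03e+03


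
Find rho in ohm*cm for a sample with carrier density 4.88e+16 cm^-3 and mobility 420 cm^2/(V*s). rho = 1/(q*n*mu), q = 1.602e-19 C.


Step 1: sigma = q * n * mu = 1.602e-19 * 4.88e+16 * 420 = 3.28346e+00 S/cm
Step 2: rho = 1 / sigma = 1 / 3.28346e+00 = 0.3046 ohm*cm

0.3046


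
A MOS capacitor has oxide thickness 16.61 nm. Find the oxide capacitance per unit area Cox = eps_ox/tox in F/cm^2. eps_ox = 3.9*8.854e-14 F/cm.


Step 1: eps_ox = 3.9 * 8.854e-14 = 3.45306e-13 F/cm
Step 2: tox in cm = 16.61 nm * 1e-7 = 1.6610e-06 cm
Step 3: Cox = 3.45306e-13 / 1.6610e-06 = 2.08e-07 F/cm^2

2.08e-07


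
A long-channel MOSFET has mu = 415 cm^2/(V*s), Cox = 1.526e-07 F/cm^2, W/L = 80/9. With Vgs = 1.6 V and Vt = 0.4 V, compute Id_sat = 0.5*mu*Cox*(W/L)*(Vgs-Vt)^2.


Step 1: Overdrive voltage Vov = Vgs - Vt = 1.6 - 0.4 = 1.2 V
Step 2: W/L = 80/9 = 8.88889
Step 3: Id = 0.5 * 415 * 1.526e-07 * 8.88889 * 1.2^2
Step 4: Id = 4.05e-04 A

4.05e-04


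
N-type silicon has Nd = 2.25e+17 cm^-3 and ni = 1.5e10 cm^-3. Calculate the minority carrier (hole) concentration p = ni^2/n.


Step 1: Since Nd >> ni, n ≈ Nd = 2.25e+17 cm^-3
Step 2: p = ni^2 / n = (1.5e10)^2 / 2.25e+17
Step 3: p = 2.25e20 / 2.25e+17 = 1.00e+03 cm^-3

1.00e+03


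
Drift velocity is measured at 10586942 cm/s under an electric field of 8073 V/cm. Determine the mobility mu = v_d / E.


Step 1: mu = v_d / E
Step 2: mu = 10586942 / 8073
Step 3: mu = 1311.4 cm^2/(V*s)

1311.4


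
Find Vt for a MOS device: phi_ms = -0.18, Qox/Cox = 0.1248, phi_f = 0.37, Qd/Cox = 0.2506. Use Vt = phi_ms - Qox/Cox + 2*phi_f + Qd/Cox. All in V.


Step 1: Vt = phi_ms - Qox/Cox + 2*phi_f + Qd/Cox
Step 2: Vt = -0.18 - 0.1248 + 2*0.37 + 0.2506
Step 3: Vt = -0.18 - 0.1248 + 0.74 + 0.2506
Step 4: Vt = 0.6858 V

0.6858


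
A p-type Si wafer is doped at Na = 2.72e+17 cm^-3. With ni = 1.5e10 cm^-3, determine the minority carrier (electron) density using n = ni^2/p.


Step 1: Majority hole concentration p ≈ Na = 2.72e+17 cm^-3
Step 2: n = ni^2 / Na = (1.5e10)^2 / 2.72e+17
Step 3: n = 8.27e+02 cm^-3

8.27e+02


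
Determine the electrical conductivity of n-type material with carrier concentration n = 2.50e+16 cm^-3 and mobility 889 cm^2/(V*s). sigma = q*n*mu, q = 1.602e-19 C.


Step 1: sigma = q * n * mu
Step 2: sigma = 1.602e-19 * 2.50e+16 * 889
Step 3: sigma = 3.560e+00 S/cm

3.560e+00


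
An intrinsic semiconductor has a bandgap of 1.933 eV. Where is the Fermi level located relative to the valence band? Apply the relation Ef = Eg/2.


Step 1: For an intrinsic semiconductor, the Fermi level sits at midgap.
Step 2: Ef = Eg / 2 = 1.933 / 2 = 0.9665 eV

0.9665


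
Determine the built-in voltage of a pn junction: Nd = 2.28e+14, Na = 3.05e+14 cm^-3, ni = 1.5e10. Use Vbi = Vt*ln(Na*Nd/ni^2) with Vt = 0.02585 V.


Step 1: Compute Na*Nd/ni^2 = 3.05e+14 * 2.28e+14 / (1.5e10)^2 = 3.0907e+08
Step 2: ln(3.0907e+08) = 19.5491
Step 3: Vbi = 0.02585 * 19.5491 = 0.505 V

0.505


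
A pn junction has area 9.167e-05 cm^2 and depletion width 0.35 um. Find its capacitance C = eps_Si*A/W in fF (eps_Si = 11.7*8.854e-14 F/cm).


Step 1: eps_Si = 11.7 * 8.854e-14 = 1.035918e-12 F/cm
Step 2: W in cm = 0.35 * 1e-4 = 3.50e-05 cm
Step 3: C = 1.035918e-12 * 9.167e-05 / 3.50e-05 = 2.713217e-12 F
Step 4: C = 2713.22 fF

2713.22


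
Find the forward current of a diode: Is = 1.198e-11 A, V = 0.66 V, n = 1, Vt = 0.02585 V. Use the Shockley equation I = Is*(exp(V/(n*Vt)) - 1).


Step 1: V/(n*Vt) = 0.66/(1*0.02585) = 25.5319
Step 2: exp(25.5319) = 1.2256e+11
Step 3: I = 1.198e-11 * (1.2256e+11 - 1) = 1.47e+00 A

1.47e+00


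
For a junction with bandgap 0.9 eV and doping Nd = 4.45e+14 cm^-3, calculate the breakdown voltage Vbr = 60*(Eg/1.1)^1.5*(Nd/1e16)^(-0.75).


Step 1: Eg/1.1 = 0.9/1.1 = 0.818182
Step 2: (Eg/1.1)^1.5 = 0.818182^1.5 = 0.740074
Step 3: (Nd/1e16)^(-0.75) = (0.0445)^(-0.75) = 10.321195
Step 4: Vbr = 60 * 0.740074 * 10.321195 = 458.3 V

458.3


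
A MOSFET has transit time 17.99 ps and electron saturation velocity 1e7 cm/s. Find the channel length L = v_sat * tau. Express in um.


Step 1: tau in seconds = 17.99 ps * 1e-12 = 1.7990e-11 s
Step 2: L = v_sat * tau = 1e7 * 1.7990e-11 = 1.7990e-04 cm
Step 3: L in um = 1.7990e-04 * 1e4 = 1.799 um

1.799


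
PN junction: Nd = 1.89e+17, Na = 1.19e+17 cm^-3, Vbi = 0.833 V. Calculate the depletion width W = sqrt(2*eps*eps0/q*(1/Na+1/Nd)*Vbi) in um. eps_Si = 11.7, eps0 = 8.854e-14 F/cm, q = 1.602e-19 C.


Step 1: 1/Na + 1/Nd = 1/1.19e+17 + 1/1.89e+17 = 1.36944e-17
Step 2: 2*eps*eps0/q = 2*11.7*8.854e-14/1.602e-19 = 1.293281e+07
Step 3: W^2 = 1.293281e+07 * 1.36944e-17 * 0.833 = 1.47530e-10
Step 4: W = sqrt(1.47530e-10) = 1.215e-05 cm = 0.1215 um

0.1215


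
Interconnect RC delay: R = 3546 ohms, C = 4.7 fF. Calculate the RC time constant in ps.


Step 1: tau = R * C
Step 2: tau = 3546 * 4.7 fF = 3546 * 4.7e-15 F
Step 3: tau = 1.66662e-11 s = 16.6662 ps

16.6662


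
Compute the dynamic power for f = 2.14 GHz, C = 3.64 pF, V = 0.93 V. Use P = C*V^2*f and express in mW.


Step 1: V^2 = 0.93^2 = 0.8649 V^2
Step 2: P = C*V^2*f = 3.64e-12 F * 0.8649 * 2.14e9 Hz
Step 3: P = 6.73722504e-03 W
Step 4: P = 6.737 mW

6.737
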